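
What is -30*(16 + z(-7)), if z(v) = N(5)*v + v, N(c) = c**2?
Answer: 4980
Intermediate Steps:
z(v) = 26*v (z(v) = 5**2*v + v = 25*v + v = 26*v)
-30*(16 + z(-7)) = -30*(16 + 26*(-7)) = -30*(16 - 182) = -30*(-166) = 4980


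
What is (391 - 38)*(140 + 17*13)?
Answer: 127433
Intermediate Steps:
(391 - 38)*(140 + 17*13) = 353*(140 + 221) = 353*361 = 127433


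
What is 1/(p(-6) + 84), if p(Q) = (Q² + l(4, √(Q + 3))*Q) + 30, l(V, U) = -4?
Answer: 1/174 ≈ 0.0057471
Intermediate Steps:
p(Q) = 30 + Q² - 4*Q (p(Q) = (Q² - 4*Q) + 30 = 30 + Q² - 4*Q)
1/(p(-6) + 84) = 1/((30 + (-6)² - 4*(-6)) + 84) = 1/((30 + 36 + 24) + 84) = 1/(90 + 84) = 1/174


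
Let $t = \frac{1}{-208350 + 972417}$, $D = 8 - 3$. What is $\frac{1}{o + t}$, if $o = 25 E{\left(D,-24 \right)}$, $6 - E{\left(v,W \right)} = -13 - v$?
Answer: $\frac{764067}{458440201} \approx 0.0016667$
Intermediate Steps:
$D = 5$ ($D = 8 - 3 = 5$)
$E{\left(v,W \right)} = 19 + v$ ($E{\left(v,W \right)} = 6 - \left(-13 - v\right) = 6 + \left(13 + v\right) = 19 + v$)
$t = \frac{1}{764067} \approx 1.3088 \cdot 10^{-6}$
$o = 600$ ($o = 25 \left(19 + 5\right) = 25 \cdot 24 = 600$)
$\frac{1}{o + t} = \frac{1}{600 + \frac{1}{764067}} = \frac{1}{\frac{458440201}{764067}} = \frac{764067}{458440201}$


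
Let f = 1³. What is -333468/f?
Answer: -333468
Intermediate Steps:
f = 1
-333468/f = -333468/1 = -333468*1 = -333468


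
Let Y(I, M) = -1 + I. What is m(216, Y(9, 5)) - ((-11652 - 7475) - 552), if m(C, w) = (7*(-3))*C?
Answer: 15143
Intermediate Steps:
m(C, w) = -21*C
m(216, Y(9, 5)) - ((-11652 - 7475) - 552) = -21*216 - ((-11652 - 7475) - 552) = -4536 - (-19127 - 552) = -4536 - 1*(-19679) = -4536 + 19679 = 15143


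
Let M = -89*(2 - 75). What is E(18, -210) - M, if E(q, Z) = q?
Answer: -6479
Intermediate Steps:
M = 6497 (M = -89*(-73) = 6497)
E(18, -210) - M = 18 - 1*6497 = 18 - 6497 = -6479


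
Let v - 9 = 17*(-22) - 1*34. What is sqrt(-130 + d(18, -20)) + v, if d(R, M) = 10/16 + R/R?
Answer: -399 + I*sqrt(2054)/4 ≈ -399.0 + 11.33*I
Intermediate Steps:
d(R, M) = 13/8 (d(R, M) = 10*(1/16) + 1 = 5/8 + 1 = 13/8)
v = -399 (v = 9 + (17*(-22) - 1*34) = 9 + (-374 - 34) = 9 - 408 = -399)
sqrt(-130 + d(18, -20)) + v = sqrt(-130 + 13/8) - 399 = sqrt(-1027/8) - 399 = I*sqrt(2054)/4 - 399 = -399 + I*sqrt(2054)/4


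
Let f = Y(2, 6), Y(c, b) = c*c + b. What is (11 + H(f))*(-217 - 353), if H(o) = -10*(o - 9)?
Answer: -570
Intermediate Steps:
Y(c, b) = b + c² (Y(c, b) = c² + b = b + c²)
f = 10 (f = 6 + 2² = 6 + 4 = 10)
H(o) = 90 - 10*o (H(o) = -10*(-9 + o) = 90 - 10*o)
(11 + H(f))*(-217 - 353) = (11 + (90 - 10*10))*(-217 - 353) = (11 + (90 - 100))*(-570) = (11 - 10)*(-570) = 1*(-570) = -570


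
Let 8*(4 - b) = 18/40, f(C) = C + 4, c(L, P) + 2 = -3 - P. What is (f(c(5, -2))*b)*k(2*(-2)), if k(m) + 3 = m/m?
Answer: -631/80 ≈ -7.8875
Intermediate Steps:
c(L, P) = -5 - P (c(L, P) = -2 + (-3 - P) = -5 - P)
k(m) = -2 (k(m) = -3 + m/m = -3 + 1 = -2)
f(C) = 4 + C
b = 631/160 (b = 4 - 9/(4*40) = 4 - 1/8*9/20 = 4 - 9/160 = 631/160 ≈ 3.9437)
(f(c(5, -2))*b)*k(2*(-2)) = ((4 + (-5 - 1*(-2)))*(631/160))*(-2) = ((4 + (-5 + 2))*(631/160))*(-2) = ((4 - 3)*(631/160))*(-2) = (1*(631/160))*(-2) = (631/160)*(-2) = -631/80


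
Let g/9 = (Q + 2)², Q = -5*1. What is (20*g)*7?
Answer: 11340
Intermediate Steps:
Q = -5
g = 81 (g = 9*(-5 + 2)² = 9*(-3)² = 9*9 = 81)
(20*g)*7 = (20*81)*7 = 1620*7 = 11340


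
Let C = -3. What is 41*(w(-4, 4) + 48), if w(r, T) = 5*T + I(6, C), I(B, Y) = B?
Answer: 3034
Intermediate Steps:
w(r, T) = 6 + 5*T (w(r, T) = 5*T + 6 = 6 + 5*T)
41*(w(-4, 4) + 48) = 41*((6 + 5*4) + 48) = 41*((6 + 20) + 48) = 41*(26 + 48) = 41*74 = 3034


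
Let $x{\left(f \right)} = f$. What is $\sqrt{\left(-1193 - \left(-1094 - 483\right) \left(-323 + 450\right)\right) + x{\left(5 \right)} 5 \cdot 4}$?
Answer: $\sqrt{199186} \approx 446.3$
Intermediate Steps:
$\sqrt{\left(-1193 - \left(-1094 - 483\right) \left(-323 + 450\right)\right) + x{\left(5 \right)} 5 \cdot 4} = \sqrt{\left(-1193 - \left(-1094 - 483\right) \left(-323 + 450\right)\right) + 5 \cdot 5 \cdot 4} = \sqrt{\left(-1193 - \left(-1577\right) 127\right) + 25 \cdot 4} = \sqrt{\left(-1193 - -200279\right) + 100} = \sqrt{\left(-1193 + 200279\right) + 100} = \sqrt{199086 + 100} = \sqrt{199186}$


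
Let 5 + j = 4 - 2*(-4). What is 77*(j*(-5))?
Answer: -2695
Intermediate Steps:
j = 7 (j = -5 + (4 - 2*(-4)) = -5 + (4 + 8) = -5 + 12 = 7)
77*(j*(-5)) = 77*(7*(-5)) = 77*(-35) = -2695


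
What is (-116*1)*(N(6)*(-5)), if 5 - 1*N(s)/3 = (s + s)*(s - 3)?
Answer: -53940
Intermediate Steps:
N(s) = 15 - 6*s*(-3 + s) (N(s) = 15 - 3*(s + s)*(s - 3) = 15 - 3*2*s*(-3 + s) = 15 - 6*s*(-3 + s))
(-116*1)*(N(6)*(-5)) = (-116*1)*((15 - 6*6**2 + 18*6)*(-5)) = -116*(15 - 6*36 + 108)*(-5) = -116*(15 - 216 + 108)*(-5) = -(-10788)*(-5) = -116*465 = -53940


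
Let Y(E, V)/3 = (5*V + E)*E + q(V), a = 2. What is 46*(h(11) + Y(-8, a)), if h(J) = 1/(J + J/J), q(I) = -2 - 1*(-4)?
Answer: -11569/6 ≈ -1928.2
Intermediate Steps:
q(I) = 2 (q(I) = -2 + 4 = 2)
h(J) = 1/(1 + J) (h(J) = 1/(J + 1) = 1/(1 + J))
Y(E, V) = 6 + 3*E*(E + 5*V) (Y(E, V) = 3*((5*V + E)*E + 2) = 3*((E + 5*V)*E + 2) = 3*(E*(E + 5*V) + 2) = 3*(2 + E*(E + 5*V)) = 6 + 3*E*(E + 5*V))
46*(h(11) + Y(-8, a)) = 46*(1/(1 + 11) + (6 + 3*(-8)² + 15*(-8)*2)) = 46*(1/12 + (6 + 3*64 - 240)) = 46*(1/12 + (6 + 192 - 240)) = 46*(1/12 - 42) = 46*(-503/12) = -11569/6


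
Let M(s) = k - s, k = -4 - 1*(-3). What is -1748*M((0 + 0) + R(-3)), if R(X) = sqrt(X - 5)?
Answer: 1748 + 3496*I*sqrt(2) ≈ 1748.0 + 4944.1*I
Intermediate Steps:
R(X) = sqrt(-5 + X)
k = -1 (k = -4 + 3 = -1)
M(s) = -1 - s
-1748*M((0 + 0) + R(-3)) = -1748*(-1 - ((0 + 0) + sqrt(-5 - 3))) = -1748*(-1 - (0 + sqrt(-8))) = -1748*(-1 - (0 + 2*I*sqrt(2))) = -1748*(-1 - 2*I*sqrt(2)) = 1748 + 3496*I*sqrt(2)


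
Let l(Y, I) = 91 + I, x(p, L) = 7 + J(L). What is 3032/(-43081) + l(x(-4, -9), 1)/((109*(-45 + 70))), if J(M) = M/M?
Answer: -4298748/117395725 ≈ -0.036618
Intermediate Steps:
J(M) = 1
x(p, L) = 8 (x(p, L) = 7 + 1 = 8)
3032/(-43081) + l(x(-4, -9), 1)/((109*(-45 + 70))) = 3032/(-43081) + (91 + 1)/((109*(-45 + 70))) = 3032*(-1/43081) + 92/((109*25)) = -3032/43081 + 92/2725 = -4298748/117395725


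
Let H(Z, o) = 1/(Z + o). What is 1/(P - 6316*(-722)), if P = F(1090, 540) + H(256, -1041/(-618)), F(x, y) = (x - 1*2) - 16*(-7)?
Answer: 53083/242130248422 ≈ 2.1923e-7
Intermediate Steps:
F(x, y) = 110 + x (F(x, y) = (x - 2) + 112 = (-2 + x) + 112 = 110 + x)
P = 63699806/53083 (P = (110 + 1090) + 1/(256 - 1041/(-618)) = 1200 + 1/(256 - 1041*(-1/618)) = 1200 + 1/(256 + 347/206) = 1200 + 1/(53083/206) = 1200 + 206/53083 = 63699806/53083 ≈ 1200.0)
1/(P - 6316*(-722)) = 1/(63699806/53083 - 6316*(-722)) = 1/(63699806/53083 + 4560152) = 1/(242130248422/53083) = 53083/242130248422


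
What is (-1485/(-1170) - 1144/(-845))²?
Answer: 116281/16900 ≈ 6.8805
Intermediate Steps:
(-1485/(-1170) - 1144/(-845))² = (-1485*(-1/1170) - 1144*(-1/845))² = (33/26 + 88/65)² = (341/130)² = 116281/16900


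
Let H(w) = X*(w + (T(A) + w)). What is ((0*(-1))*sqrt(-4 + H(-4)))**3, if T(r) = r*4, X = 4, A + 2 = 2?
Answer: 0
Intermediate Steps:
A = 0 (A = -2 + 2 = 0)
T(r) = 4*r
H(w) = 8*w (H(w) = 4*(w + (4*0 + w)) = 4*(w + (0 + w)) = 4*(w + w) = 4*(2*w) = 8*w)
((0*(-1))*sqrt(-4 + H(-4)))**3 = ((0*(-1))*sqrt(-4 + 8*(-4)))**3 = (0*sqrt(-4 - 32))**3 = (0*sqrt(-36))**3 = (0*(6*I))**3 = 0**3 = 0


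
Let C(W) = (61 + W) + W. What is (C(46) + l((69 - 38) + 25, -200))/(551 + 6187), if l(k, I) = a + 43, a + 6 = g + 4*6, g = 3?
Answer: 217/6738 ≈ 0.032205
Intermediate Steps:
a = 21 (a = -6 + (3 + 4*6) = -6 + (3 + 24) = -6 + 27 = 21)
C(W) = 61 + 2*W
l(k, I) = 64 (l(k, I) = 21 + 43 = 64)
(C(46) + l((69 - 38) + 25, -200))/(551 + 6187) = ((61 + 2*46) + 64)/(551 + 6187) = ((61 + 92) + 64)/6738 = (153 + 64)*(1/6738) = 217*(1/6738) = 217/6738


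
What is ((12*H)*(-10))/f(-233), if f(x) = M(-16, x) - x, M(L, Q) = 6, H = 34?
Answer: -4080/239 ≈ -17.071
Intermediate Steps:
f(x) = 6 - x
((12*H)*(-10))/f(-233) = ((12*34)*(-10))/(6 - 1*(-233)) = (408*(-10))/(6 + 233) = -4080/239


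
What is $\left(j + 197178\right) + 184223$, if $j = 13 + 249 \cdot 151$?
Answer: $419013$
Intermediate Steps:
$j = 37612$ ($j = 13 + 37599 = 37612$)
$\left(j + 197178\right) + 184223 = \left(37612 + 197178\right) + 184223 = 234790 + 184223 = 419013$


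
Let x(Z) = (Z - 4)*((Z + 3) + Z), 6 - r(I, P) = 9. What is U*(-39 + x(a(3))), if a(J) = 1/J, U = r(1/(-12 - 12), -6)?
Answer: 472/3 ≈ 157.33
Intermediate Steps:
r(I, P) = -3 (r(I, P) = 6 - 1*9 = 6 - 9 = -3)
U = -3
a(J) = 1/J
x(Z) = (-4 + Z)*(3 + 2*Z) (x(Z) = (-4 + Z)*((3 + Z) + Z) = (-4 + Z)*(3 + 2*Z))
U*(-39 + x(a(3))) = -3*(-39 + (-12 - 5/3 + 2*(1/3)²)) = -3*(-39 + (-12 - 5*⅓ + 2*(⅓)²)) = -3*(-39 + (-12 - 5/3 + 2*(⅑))) = -3*(-39 + (-12 - 5/3 + 2/9)) = -3*(-39 - 121/9) = -3*(-472/9) = 472/3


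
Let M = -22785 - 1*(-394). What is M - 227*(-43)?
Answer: -12630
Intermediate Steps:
M = -22391 (M = -22785 + 394 = -22391)
M - 227*(-43) = -22391 - 227*(-43) = -22391 - 1*(-9761) = -22391 + 9761 = -12630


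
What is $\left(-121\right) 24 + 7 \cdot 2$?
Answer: $-2890$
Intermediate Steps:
$\left(-121\right) 24 + 7 \cdot 2 = -2904 + 14 = -2890$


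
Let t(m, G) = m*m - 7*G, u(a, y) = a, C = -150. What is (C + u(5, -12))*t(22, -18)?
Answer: -88450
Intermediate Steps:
t(m, G) = m² - 7*G
(C + u(5, -12))*t(22, -18) = (-150 + 5)*(22² - 7*(-18)) = -145*(484 + 126) = -145*610 = -88450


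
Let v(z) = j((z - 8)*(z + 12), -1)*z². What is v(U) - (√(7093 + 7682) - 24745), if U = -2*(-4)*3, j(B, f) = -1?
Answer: 24169 - 5*√591 ≈ 24047.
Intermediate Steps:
U = 24 (U = 8*3 = 24)
v(z) = -z²
v(U) - (√(7093 + 7682) - 24745) = -1*24² - (√(7093 + 7682) - 24745) = -1*576 - (√14775 - 24745) = -576 - (5*√591 - 24745) = -576 - (-24745 + 5*√591) = -576 + (24745 - 5*√591) = 24169 - 5*√591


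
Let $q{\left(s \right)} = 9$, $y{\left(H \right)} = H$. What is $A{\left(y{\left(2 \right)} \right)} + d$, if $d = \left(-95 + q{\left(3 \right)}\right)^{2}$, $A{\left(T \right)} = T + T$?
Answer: $7400$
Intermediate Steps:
$A{\left(T \right)} = 2 T$
$d = 7396$ ($d = \left(-95 + 9\right)^{2} = \left(-86\right)^{2} = 7396$)
$A{\left(y{\left(2 \right)} \right)} + d = 2 \cdot 2 + 7396 = 4 + 7396 = 7400$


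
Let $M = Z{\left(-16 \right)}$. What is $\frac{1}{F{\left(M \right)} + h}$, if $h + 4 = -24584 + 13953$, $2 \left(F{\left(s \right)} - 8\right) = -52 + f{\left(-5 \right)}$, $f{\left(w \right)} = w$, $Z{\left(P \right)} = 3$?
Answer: $- \frac{2}{21311} \approx -9.3848 \cdot 10^{-5}$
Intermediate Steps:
$M = 3$
$F{\left(s \right)} = - \frac{41}{2}$ ($F{\left(s \right)} = 8 + \frac{-52 - 5}{2} = 8 + \frac{1}{2} \left(-57\right) = 8 - \frac{57}{2} = - \frac{41}{2}$)
$h = -10635$ ($h = -4 + \left(-24584 + 13953\right) = -4 - 10631 = -10635$)
$\frac{1}{F{\left(M \right)} + h} = \frac{1}{- \frac{41}{2} - 10635} = \frac{1}{- \frac{21311}{2}} = - \frac{2}{21311}$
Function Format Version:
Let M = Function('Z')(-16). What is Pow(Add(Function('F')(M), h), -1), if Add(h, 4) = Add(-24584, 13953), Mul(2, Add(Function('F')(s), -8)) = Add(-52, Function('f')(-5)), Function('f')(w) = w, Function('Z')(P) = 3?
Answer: Rational(-2, 21311) ≈ -9.3848e-5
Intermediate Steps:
M = 3
Function('F')(s) = Rational(-41, 2) (Function('F')(s) = Add(8, Mul(Rational(1, 2), Add(-52, -5))) = Add(8, Mul(Rational(1, 2), -57)) = Add(8, Rational(-57, 2)) = Rational(-41, 2))
h = -10635 (h = Add(-4, Add(-24584, 13953)) = Add(-4, -10631) = -10635)
Pow(Add(Function('F')(M), h), -1) = Pow(Add(Rational(-41, 2), -10635), -1) = Pow(Rational(-21311, 2), -1) = Rational(-2, 21311)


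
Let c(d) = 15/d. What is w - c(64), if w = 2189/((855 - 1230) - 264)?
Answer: -149681/40896 ≈ -3.6600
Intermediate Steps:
w = -2189/639 (w = 2189/(-375 - 264) = 2189/(-639) = 2189*(-1/639) = -2189/639 ≈ -3.4257)
w - c(64) = -2189/639 - 15/64 = -149681/40896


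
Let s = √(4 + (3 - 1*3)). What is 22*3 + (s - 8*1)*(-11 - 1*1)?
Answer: 138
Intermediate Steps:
s = 2 (s = √(4 + (3 - 3)) = √(4 + 0) = √4 = 2)
22*3 + (s - 8*1)*(-11 - 1*1) = 22*3 + (2 - 8*1)*(-11 - 1*1) = 66 + (2 - 8)*(-11 - 1) = 66 - 6*(-12) = 66 + 72 = 138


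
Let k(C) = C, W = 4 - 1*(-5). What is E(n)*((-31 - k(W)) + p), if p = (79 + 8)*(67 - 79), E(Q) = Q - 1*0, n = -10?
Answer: 10840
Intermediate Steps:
W = 9 (W = 4 + 5 = 9)
E(Q) = Q (E(Q) = Q + 0 = Q)
p = -1044 (p = 87*(-12) = -1044)
E(n)*((-31 - k(W)) + p) = -10*((-31 - 1*9) - 1044) = -10*((-31 - 9) - 1044) = -10*(-40 - 1044) = -10*(-1084) = 10840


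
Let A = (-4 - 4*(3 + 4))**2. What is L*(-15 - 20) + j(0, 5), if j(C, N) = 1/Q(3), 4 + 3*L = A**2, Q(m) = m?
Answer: -36700019/3 ≈ -1.2233e+7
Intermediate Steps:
A = 1024 (A = (-4 - 4*7)**2 = (-4 - 28)**2 = (-32)**2 = 1024)
L = 349524 (L = -4/3 + (1/3)*1024**2 = -4/3 + (1/3)*1048576 = -4/3 + 1048576/3 = 349524)
j(C, N) = 1/3
L*(-15 - 20) + j(0, 5) = 349524*(-15 - 20) + 1/3 = 349524*(-35) + 1/3 = -12233340 + 1/3 = -36700019/3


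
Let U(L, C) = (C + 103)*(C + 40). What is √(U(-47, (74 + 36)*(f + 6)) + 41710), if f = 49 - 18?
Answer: 2*√4298185 ≈ 4146.4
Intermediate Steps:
f = 31
U(L, C) = (40 + C)*(103 + C) (U(L, C) = (103 + C)*(40 + C) = (40 + C)*(103 + C))
√(U(-47, (74 + 36)*(f + 6)) + 41710) = √((4120 + ((74 + 36)*(31 + 6))² + 143*((74 + 36)*(31 + 6))) + 41710) = √((4120 + (110*37)² + 143*(110*37)) + 41710) = √((4120 + 4070² + 143*4070) + 41710) = √((4120 + 16564900 + 582010) + 41710) = √(17151030 + 41710) = √17192740 = 2*√4298185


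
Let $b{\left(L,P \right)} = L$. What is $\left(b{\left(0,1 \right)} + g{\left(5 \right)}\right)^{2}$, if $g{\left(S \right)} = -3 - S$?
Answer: $64$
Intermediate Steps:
$\left(b{\left(0,1 \right)} + g{\left(5 \right)}\right)^{2} = \left(0 - 8\right)^{2} = \left(-8\right)^{2} = 64$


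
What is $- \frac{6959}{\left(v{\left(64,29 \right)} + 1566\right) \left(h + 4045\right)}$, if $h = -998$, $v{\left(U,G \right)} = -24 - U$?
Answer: $- \frac{6959}{4503466} \approx -0.0015453$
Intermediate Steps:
$- \frac{6959}{\left(v{\left(64,29 \right)} + 1566\right) \left(h + 4045\right)} = - \frac{6959}{\left(\left(-24 - 64\right) + 1566\right) \left(-998 + 4045\right)} = - \frac{6959}{\left(\left(-24 - 64\right) + 1566\right) 3047} = - \frac{6959}{\left(-88 + 1566\right) 3047} = - \frac{6959}{1478 \cdot 3047} = - \frac{6959}{4503466}$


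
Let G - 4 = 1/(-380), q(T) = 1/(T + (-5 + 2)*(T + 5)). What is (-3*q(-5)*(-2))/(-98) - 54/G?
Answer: -102507/7595 ≈ -13.497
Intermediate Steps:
q(T) = 1/(-15 - 2*T) (q(T) = 1/(T - 3*(5 + T)) = 1/(T + (-15 - 3*T)) = 1/(-15 - 2*T))
G = 1519/380 (G = 4 + 1/(-380) = 4 - 1/380 = 1519/380 ≈ 3.9974)
(-3*q(-5)*(-2))/(-98) - 54/G = (-(-3)/(15 + 2*(-5))*(-2))/(-98) - 54/1519/380 = (-(-3)/(15 - 10)*(-2))*(-1/98) - 54*380/1519 = (-(-3)/5*(-2))*(-1/98) - 20520/1519 = (-3*(-⅕)*(-2))*(-1/98) - 20520/1519 = ((⅗)*(-2))*(-1/98) - 20520/1519 = -6/5*(-1/98) - 20520/1519 = 3/245 - 20520/1519 = -102507/7595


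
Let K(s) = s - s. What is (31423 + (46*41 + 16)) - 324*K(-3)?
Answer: 33325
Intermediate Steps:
K(s) = 0
(31423 + (46*41 + 16)) - 324*K(-3) = (31423 + (46*41 + 16)) - 324*0 = (31423 + (1886 + 16)) + 0 = (31423 + 1902) + 0 = 33325 + 0 = 33325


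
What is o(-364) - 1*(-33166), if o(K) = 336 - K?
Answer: 33866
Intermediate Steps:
o(-364) - 1*(-33166) = (336 - 1*(-364)) - 1*(-33166) = (336 + 364) + 33166 = 700 + 33166 = 33866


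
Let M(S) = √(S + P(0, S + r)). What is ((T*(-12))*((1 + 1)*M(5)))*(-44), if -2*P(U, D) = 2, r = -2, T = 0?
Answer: 0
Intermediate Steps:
P(U, D) = -1 (P(U, D) = -½*2 = -1)
M(S) = √(-1 + S) (M(S) = √(S - 1) = √(-1 + S))
((T*(-12))*((1 + 1)*M(5)))*(-44) = ((0*(-12))*((1 + 1)*√(-1 + 5)))*(-44) = (0*(2*√4))*(-44) = (0*(2*2))*(-44) = (0*4)*(-44) = 0*(-44) = 0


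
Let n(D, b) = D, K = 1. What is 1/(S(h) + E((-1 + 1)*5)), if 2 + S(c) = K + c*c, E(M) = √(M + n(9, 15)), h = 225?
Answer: 1/50627 ≈ 1.9752e-5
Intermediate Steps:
E(M) = √(9 + M) (E(M) = √(M + 9) = √(9 + M))
S(c) = -1 + c² (S(c) = -2 + (1 + c*c) = -2 + (1 + c²) = -1 + c²)
1/(S(h) + E((-1 + 1)*5)) = 1/((-1 + 225²) + √(9 + (-1 + 1)*5)) = 1/((-1 + 50625) + √(9 + 0*5)) = 1/(50624 + √(9 + 0)) = 1/(50624 + √9) = 1/(50624 + 3) = 1/50627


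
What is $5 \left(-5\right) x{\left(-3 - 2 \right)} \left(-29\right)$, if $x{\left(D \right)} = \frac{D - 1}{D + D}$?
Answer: $435$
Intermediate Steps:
$x{\left(D \right)} = \frac{-1 + D}{2 D}$
$5 \left(-5\right) x{\left(-3 - 2 \right)} \left(-29\right) = 5 \left(-5\right) \frac{-1 - 5}{2 \left(-3 - 2\right)} \left(-29\right) = - 25 \frac{-1 - 5}{2 \left(-3 - 2\right)} \left(-29\right) = - 25 \frac{-1 - 5}{2 \left(-5\right)} \left(-29\right) = - 25 \cdot \frac{1}{2} \left(- \frac{1}{5}\right) \left(-6\right) \left(-29\right) = \left(-25\right) \frac{3}{5} \left(-29\right) = \left(-15\right) \left(-29\right) = 435$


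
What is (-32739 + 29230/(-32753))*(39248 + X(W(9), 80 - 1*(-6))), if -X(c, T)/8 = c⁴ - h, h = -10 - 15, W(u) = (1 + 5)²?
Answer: 14366944600842360/32753 ≈ 4.3865e+11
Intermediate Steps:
W(u) = 36 (W(u) = 6² = 36)
h = -25
X(c, T) = -200 - 8*c⁴ (X(c, T) = -8*(c⁴ - 1*(-25)) = -8*(c⁴ + 25) = -8*(25 + c⁴) = -200 - 8*c⁴)
(-32739 + 29230/(-32753))*(39248 + X(W(9), 80 - 1*(-6))) = (-32739 + 29230/(-32753))*(39248 + (-200 - 8*36⁴)) = (-32739 + 29230*(-1/32753))*(39248 + (-200 - 8*1679616)) = (-32739 - 29230/32753)*(39248 + (-200 - 13436928)) = -1072329697*(39248 - 13437128)/32753 = -1072329697/32753*(-13397880) = 14366944600842360/32753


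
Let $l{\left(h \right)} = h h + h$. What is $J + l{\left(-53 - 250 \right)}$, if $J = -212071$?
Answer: $-120565$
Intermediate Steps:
$l{\left(h \right)} = h + h^{2}$ ($l{\left(h \right)} = h^{2} + h = h + h^{2}$)
$J + l{\left(-53 - 250 \right)} = -212071 + \left(-53 - 250\right) \left(1 - 303\right) = -212071 - 303 \left(1 - 303\right) = -212071 - -91506 = -212071 + 91506 = -120565$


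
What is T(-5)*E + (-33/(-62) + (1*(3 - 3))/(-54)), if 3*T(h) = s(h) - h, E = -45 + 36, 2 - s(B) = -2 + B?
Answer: -2571/62 ≈ -41.468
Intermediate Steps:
s(B) = 4 - B (s(B) = 2 - (-2 + B) = 2 + (2 - B) = 4 - B)
E = -9
T(h) = 4/3 - 2*h/3 (T(h) = ((4 - h) - h)/3 = (4 - 2*h)/3 = 4/3 - 2*h/3)
T(-5)*E + (-33/(-62) + (1*(3 - 3))/(-54)) = (4/3 - ⅔*(-5))*(-9) + (-33/(-62) + (1*(3 - 3))/(-54)) = (4/3 + 10/3)*(-9) + (-33*(-1/62) + (1*0)*(-1/54)) = (14/3)*(-9) + (33/62 + 0*(-1/54)) = -42 + (33/62 + 0) = -42 + 33/62 = -2571/62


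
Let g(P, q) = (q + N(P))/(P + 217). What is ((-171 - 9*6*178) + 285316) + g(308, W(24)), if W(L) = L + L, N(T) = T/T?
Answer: 20664982/75 ≈ 2.7553e+5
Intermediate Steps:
N(T) = 1
W(L) = 2*L
g(P, q) = (1 + q)/(217 + P) (g(P, q) = (q + 1)/(P + 217) = (1 + q)/(217 + P))
((-171 - 9*6*178) + 285316) + g(308, W(24)) = ((-171 - 9*6*178) + 285316) + (1 + 2*24)/(217 + 308) = ((-171 - 54*178) + 285316) + (1 + 48)/525 = ((-171 - 9612) + 285316) + (1/525)*49 = (-9783 + 285316) + 7/75 = 275533 + 7/75 = 20664982/75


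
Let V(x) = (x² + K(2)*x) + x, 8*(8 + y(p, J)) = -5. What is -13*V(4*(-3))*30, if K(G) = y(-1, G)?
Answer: -91845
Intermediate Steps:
y(p, J) = -69/8 (y(p, J) = -8 + (⅛)*(-5) = -8 - 5/8 = -69/8)
K(G) = -69/8
V(x) = x² - 61*x/8 (V(x) = (x² - 69*x/8) + x = x² - 61*x/8)
-13*V(4*(-3))*30 = -13*4*(-3)*(-61 + 8*(4*(-3)))/8*30 = -13*(-12)*(-61 + 8*(-12))/8*30 = -13*(-12)*(-61 - 96)/8*30 = -13*(-12)*(-157)/8*30 = -13*471/2*30 = -6123/2*30 = -91845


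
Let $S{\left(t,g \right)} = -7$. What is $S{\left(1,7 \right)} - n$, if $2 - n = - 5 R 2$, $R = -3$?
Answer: $21$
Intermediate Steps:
$n = -28$ ($n = 2 - \left(-5\right) \left(-3\right) 2 = 2 - 15 \cdot 2 = 2 - 30 = -28$)
$S{\left(1,7 \right)} - n = -7 - -28 = -7 + 28 = 21$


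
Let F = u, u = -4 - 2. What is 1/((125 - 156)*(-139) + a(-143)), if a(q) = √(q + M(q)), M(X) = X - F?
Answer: 4309/18567761 - 2*I*√70/18567761 ≈ 0.00023207 - 9.012e-7*I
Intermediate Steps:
u = -6
F = -6
M(X) = 6 + X (M(X) = X - 1*(-6) = X + 6 = 6 + X)
a(q) = √(6 + 2*q) (a(q) = √(q + (6 + q)) = √(6 + 2*q))
1/((125 - 156)*(-139) + a(-143)) = 1/((125 - 156)*(-139) + √(6 + 2*(-143))) = 1/(-31*(-139) + √(6 - 286)) = 1/(4309 + √(-280)) = 1/(4309 + 2*I*√70)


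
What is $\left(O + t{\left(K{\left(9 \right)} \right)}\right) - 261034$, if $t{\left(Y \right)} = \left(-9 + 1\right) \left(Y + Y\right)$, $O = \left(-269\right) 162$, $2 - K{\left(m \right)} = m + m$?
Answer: $-304356$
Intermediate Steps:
$K{\left(m \right)} = 2 - 2 m$ ($K{\left(m \right)} = 2 - \left(m + m\right) = 2 - 2 m$)
$O = -43578$
$t{\left(Y \right)} = - 16 Y$ ($t{\left(Y \right)} = - 8 \cdot 2 Y = - 16 Y$)
$\left(O + t{\left(K{\left(9 \right)} \right)}\right) - 261034 = \left(-43578 - 16 \left(2 - 18\right)\right) - 261034 = \left(-43578 - -256\right) - 261034 = \left(-43578 + 256\right) - 261034 = -43322 - 261034 = -304356$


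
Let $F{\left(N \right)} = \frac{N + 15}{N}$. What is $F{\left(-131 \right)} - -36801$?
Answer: $\frac{4821047}{131} \approx 36802.0$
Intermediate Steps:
$F{\left(N \right)} = \frac{15 + N}{N}$
$F{\left(-131 \right)} - -36801 = \frac{15 - 131}{-131} - -36801 = \left(- \frac{1}{131}\right) \left(-116\right) + 36801 = \frac{116}{131} + 36801 = \frac{4821047}{131}$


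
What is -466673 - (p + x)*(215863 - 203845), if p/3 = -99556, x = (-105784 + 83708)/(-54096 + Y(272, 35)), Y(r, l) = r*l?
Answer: 19997458892101/5572 ≈ 3.5889e+9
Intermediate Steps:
Y(r, l) = l*r
x = 5519/11144 (x = (-105784 + 83708)/(-54096 + 35*272) = -22076/(-54096 + 9520) = -22076/(-44576) = -22076*(-1/44576) = 5519/11144 ≈ 0.49524)
p = -298668 (p = 3*(-99556) = -298668)
-466673 - (p + x)*(215863 - 203845) = -466673 - (-298668 + 5519/11144)*(215863 - 203845) = -466673 - (-3328350673)*12018/11144 = -466673 - 1*(-20000059194057/5572) = -466673 + 20000059194057/5572 = 19997458892101/5572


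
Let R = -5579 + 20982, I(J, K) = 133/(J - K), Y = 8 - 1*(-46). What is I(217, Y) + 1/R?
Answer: 2048762/2510689 ≈ 0.81602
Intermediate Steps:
Y = 54 (Y = 8 + 46 = 54)
R = 15403
I(217, Y) + 1/R = 133/(217 - 1*54) + 1/15403 = 133/(217 - 54) + 1/15403 = 133/163 + 1/15403 = 2048762/2510689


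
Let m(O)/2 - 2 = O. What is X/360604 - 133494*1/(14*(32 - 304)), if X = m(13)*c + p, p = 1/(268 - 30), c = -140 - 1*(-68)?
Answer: 6016280639/171647504 ≈ 35.050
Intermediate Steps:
m(O) = 4 + 2*O
c = -72 (c = -140 + 68 = -72)
p = 1/238 ≈ 0.0042017
X = -514079/238 (X = (4 + 2*13)*(-72) + 1/238 = (4 + 26)*(-72) + 1/238 = 30*(-72) + 1/238 = -2160 + 1/238 = -514079/238 ≈ -2160.0)
X/360604 - 133494*1/(14*(32 - 304)) = -514079/238/360604 - 133494*1/(14*(32 - 304)) = -514079/238*1/360604 - 133494/((-272*14)) = -514079/85823752 - 133494/(-3808) = -514079/85823752 - 133494*(-1/3808) = -514079/85823752 + 66747/1904 = 6016280639/171647504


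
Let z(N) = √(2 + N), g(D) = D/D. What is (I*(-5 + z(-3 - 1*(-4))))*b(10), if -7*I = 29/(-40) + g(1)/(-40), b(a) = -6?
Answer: 45/14 - 9*√3/14 ≈ 2.1008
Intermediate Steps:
g(D) = 1
I = 3/28 (I = -(29/(-40) + 1/(-40))/7 = -(29*(-1/40) + 1*(-1/40))/7 = -(-29/40 - 1/40)/7 = -⅐*(-¾) = 3/28 ≈ 0.10714)
(I*(-5 + z(-3 - 1*(-4))))*b(10) = (3*(-5 + √(2 + (-3 - 1*(-4))))/28)*(-6) = (3*(-5 + √(2 + (-3 + 4)))/28)*(-6) = (3*(-5 + √(2 + 1))/28)*(-6) = (3*(-5 + √3)/28)*(-6) = (-15/28 + 3*√3/28)*(-6) = 45/14 - 9*√3/14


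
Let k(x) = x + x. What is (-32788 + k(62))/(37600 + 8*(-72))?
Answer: -4083/4628 ≈ -0.88224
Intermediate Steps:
k(x) = 2*x
(-32788 + k(62))/(37600 + 8*(-72)) = (-32788 + 2*62)/(37600 + 8*(-72)) = (-32788 + 124)/(37600 - 576) = -32664/37024 = -32664*1/37024 = -4083/4628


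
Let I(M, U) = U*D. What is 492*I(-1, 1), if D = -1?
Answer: -492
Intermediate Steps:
I(M, U) = -U (I(M, U) = U*(-1) = -U)
492*I(-1, 1) = 492*(-1*1) = 492*(-1) = -492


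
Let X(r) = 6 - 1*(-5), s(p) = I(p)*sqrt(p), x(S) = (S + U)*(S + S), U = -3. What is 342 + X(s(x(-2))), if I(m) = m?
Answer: 353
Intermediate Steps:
x(S) = 2*S*(-3 + S) (x(S) = (S - 3)*(S + S) = (-3 + S)*(2*S) = 2*S*(-3 + S))
s(p) = p**(3/2) (s(p) = p*sqrt(p) = p**(3/2))
X(r) = 11 (X(r) = 6 + 5 = 11)
342 + X(s(x(-2))) = 342 + 11 = 353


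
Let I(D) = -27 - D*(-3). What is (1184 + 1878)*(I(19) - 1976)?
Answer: -5958652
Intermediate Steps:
I(D) = -27 + 3*D (I(D) = -27 - (-3)*D = -27 + 3*D)
(1184 + 1878)*(I(19) - 1976) = (1184 + 1878)*((-27 + 3*19) - 1976) = 3062*((-27 + 57) - 1976) = 3062*(30 - 1976) = 3062*(-1946) = -5958652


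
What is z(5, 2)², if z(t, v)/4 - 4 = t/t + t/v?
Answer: 900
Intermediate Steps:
z(t, v) = 20 + 4*t/v (z(t, v) = 16 + 4*(t/t + t/v) = 16 + 4*(1 + t/v) = 16 + (4 + 4*t/v) = 20 + 4*t/v)
z(5, 2)² = (20 + 4*5/2)² = (20 + 4*5*(½))² = (20 + 10)² = 30² = 900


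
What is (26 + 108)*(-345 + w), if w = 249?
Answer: -12864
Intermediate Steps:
(26 + 108)*(-345 + w) = (26 + 108)*(-345 + 249) = 134*(-96) = -12864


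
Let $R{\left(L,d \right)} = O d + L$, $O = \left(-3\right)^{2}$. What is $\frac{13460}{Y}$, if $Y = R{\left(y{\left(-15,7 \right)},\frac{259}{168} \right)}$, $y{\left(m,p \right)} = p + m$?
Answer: $\frac{107680}{47} \approx 2291.1$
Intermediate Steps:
$O = 9$
$y{\left(m,p \right)} = m + p$
$R{\left(L,d \right)} = L + 9 d$ ($R{\left(L,d \right)} = 9 d + L = L + 9 d$)
$Y = \frac{47}{8}$ ($Y = \left(-15 + 7\right) + 9 \cdot \frac{259}{168} = -8 + 9 \cdot 259 \cdot \frac{1}{168} = -8 + 9 \cdot \frac{37}{24} = -8 + \frac{111}{8} = \frac{47}{8} \approx 5.875$)
$\frac{13460}{Y} = \frac{13460}{\frac{47}{8}} = 13460 \cdot \frac{8}{47} = \frac{107680}{47}$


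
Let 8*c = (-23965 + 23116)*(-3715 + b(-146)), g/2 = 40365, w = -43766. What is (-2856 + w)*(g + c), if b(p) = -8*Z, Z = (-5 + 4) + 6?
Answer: -89370527685/4 ≈ -2.2343e+10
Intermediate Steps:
g = 80730 (g = 2*40365 = 80730)
Z = 5 (Z = -1 + 6 = 5)
b(p) = -40 (b(p) = -8*5 = -40)
c = 3187995/8 (c = ((-23965 + 23116)*(-3715 - 40))/8 = (-849*(-3755))/8 = (⅛)*3187995 = 3187995/8 ≈ 3.9850e+5)
(-2856 + w)*(g + c) = (-2856 - 43766)*(80730 + 3187995/8) = -46622*3833835/8 = -89370527685/4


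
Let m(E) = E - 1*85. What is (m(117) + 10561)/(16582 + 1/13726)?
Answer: 145399518/227604533 ≈ 0.63883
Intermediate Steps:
m(E) = -85 + E (m(E) = E - 85 = -85 + E)
(m(117) + 10561)/(16582 + 1/13726) = ((-85 + 117) + 10561)/(16582 + 1/13726) = (32 + 10561)/(16582 + 1/13726) = 10593/(227604533/13726) = 10593*(13726/227604533) = 145399518/227604533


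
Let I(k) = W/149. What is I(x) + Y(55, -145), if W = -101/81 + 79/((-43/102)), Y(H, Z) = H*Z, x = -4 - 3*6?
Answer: -4139418866/518967 ≈ -7976.3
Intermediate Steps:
x = -22 (x = -4 - 18 = -22)
W = -657041/3483 (W = -101*1/81 + 79/((-43*1/102)) = -101/81 + 79/(-43/102) = -101/81 + 79*(-102/43) = -101/81 - 8058/43 = -657041/3483 ≈ -188.64)
I(k) = -657041/518967 (I(k) = -657041/3483/149 = -657041/3483*1/149 = -657041/518967)
I(x) + Y(55, -145) = -657041/518967 + 55*(-145) = -657041/518967 - 7975 = -4139418866/518967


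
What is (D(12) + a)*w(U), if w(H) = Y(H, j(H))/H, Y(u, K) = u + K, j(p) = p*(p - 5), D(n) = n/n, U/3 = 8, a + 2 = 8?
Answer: 140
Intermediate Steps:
a = 6 (a = -2 + 8 = 6)
U = 24 (U = 3*8 = 24)
D(n) = 1
j(p) = p*(-5 + p)
Y(u, K) = K + u
w(H) = (H + H*(-5 + H))/H (w(H) = (H*(-5 + H) + H)/H = (H + H*(-5 + H))/H)
(D(12) + a)*w(U) = (1 + 6)*(-4 + 24) = 7*20 = 140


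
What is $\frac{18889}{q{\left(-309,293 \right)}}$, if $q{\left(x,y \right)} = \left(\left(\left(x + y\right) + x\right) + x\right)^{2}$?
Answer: $\frac{18889}{401956} \approx 0.046993$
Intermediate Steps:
$q{\left(x,y \right)} = \left(y + 3 x\right)^{2}$ ($q{\left(x,y \right)} = \left(\left(y + 2 x\right) + x\right)^{2} = \left(y + 3 x\right)^{2}$)
$\frac{18889}{q{\left(-309,293 \right)}} = \frac{18889}{\left(293 + 3 \left(-309\right)\right)^{2}} = \frac{18889}{\left(293 - 927\right)^{2}} = \frac{18889}{\left(-634\right)^{2}} = \frac{18889}{401956}$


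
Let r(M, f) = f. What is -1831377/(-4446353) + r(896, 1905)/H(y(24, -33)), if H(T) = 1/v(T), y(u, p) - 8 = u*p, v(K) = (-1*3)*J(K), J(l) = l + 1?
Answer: 19896742321662/4446353 ≈ 4.4748e+6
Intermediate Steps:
J(l) = 1 + l
v(K) = -3 - 3*K (v(K) = (-1*3)*(1 + K) = -3*(1 + K) = -3 - 3*K)
y(u, p) = 8 + p*u (y(u, p) = 8 + u*p = 8 + p*u)
H(T) = 1/(-3 - 3*T)
-1831377/(-4446353) + r(896, 1905)/H(y(24, -33)) = -1831377/(-4446353) + 1905/((1/(3*(-1 - (8 - 33*24))))) = -1831377*(-1/4446353) + 1905/((1/(3*(-1 - (8 - 792))))) = 1831377/4446353 + 1905/((1/(3*(-1 - 1*(-784))))) = 1831377/4446353 + 1905/((1/(3*(-1 + 784)))) = 1831377/4446353 + 1905/(((1/3)/783)) = 1831377/4446353 + 1905/(((1/3)*(1/783))) = 1831377/4446353 + 1905/(1/2349) = 1831377/4446353 + 1905*2349 = 1831377/4446353 + 4474845 = 19896742321662/4446353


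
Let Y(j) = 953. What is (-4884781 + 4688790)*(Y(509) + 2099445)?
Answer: -411659104418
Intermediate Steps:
(-4884781 + 4688790)*(Y(509) + 2099445) = (-4884781 + 4688790)*(953 + 2099445) = -195991*2100398 = -411659104418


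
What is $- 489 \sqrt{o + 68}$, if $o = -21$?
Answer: $- 489 \sqrt{47} \approx -3352.4$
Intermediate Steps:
$- 489 \sqrt{o + 68} = - 489 \sqrt{-21 + 68} = - 489 \sqrt{47}$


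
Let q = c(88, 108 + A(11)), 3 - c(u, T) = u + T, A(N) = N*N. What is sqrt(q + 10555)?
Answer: 7*sqrt(209) ≈ 101.20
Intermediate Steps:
A(N) = N**2
c(u, T) = 3 - T - u (c(u, T) = 3 - (u + T) = 3 - (T + u) = 3 + (-T - u) = 3 - T - u)
q = -314 (q = 3 - (108 + 11**2) - 1*88 = 3 - (108 + 121) - 88 = 3 - 1*229 - 88 = 3 - 229 - 88 = -314)
sqrt(q + 10555) = sqrt(-314 + 10555) = sqrt(10241) = 7*sqrt(209)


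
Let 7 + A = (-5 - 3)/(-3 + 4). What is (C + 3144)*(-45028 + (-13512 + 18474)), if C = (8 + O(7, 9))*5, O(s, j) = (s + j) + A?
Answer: -127770474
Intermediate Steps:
A = -15 (A = -7 + (-5 - 3)/(-3 + 4) = -7 - 8/1 = -7 - 8*1 = -7 - 8 = -15)
O(s, j) = -15 + j + s (O(s, j) = (s + j) - 15 = (j + s) - 15 = -15 + j + s)
C = 45 (C = (8 + (-15 + 9 + 7))*5 = (8 + 1)*5 = 9*5 = 45)
(C + 3144)*(-45028 + (-13512 + 18474)) = (45 + 3144)*(-45028 + (-13512 + 18474)) = 3189*(-45028 + 4962) = 3189*(-40066) = -127770474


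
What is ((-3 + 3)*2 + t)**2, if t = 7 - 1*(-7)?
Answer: 196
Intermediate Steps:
t = 14 (t = 7 + 7 = 14)
((-3 + 3)*2 + t)**2 = ((-3 + 3)*2 + 14)**2 = (0*2 + 14)**2 = (0 + 14)**2 = 14**2 = 196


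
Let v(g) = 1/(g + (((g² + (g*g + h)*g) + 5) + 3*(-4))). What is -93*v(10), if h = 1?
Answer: -31/371 ≈ -0.083558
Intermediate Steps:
v(g) = 1/(-7 + g + g² + g*(1 + g²)) (v(g) = 1/(g + (((g² + (g*g + 1)*g) + 5) + 3*(-4))) = 1/(g + (((g² + (g² + 1)*g) + 5) - 12)) = 1/(g + (((g² + (1 + g²)*g) + 5) - 12)) = 1/(g + (((g² + g*(1 + g²)) + 5) - 12)) = 1/(g + ((5 + g² + g*(1 + g²)) - 12)) = 1/(g + (-7 + g² + g*(1 + g²))) = 1/(-7 + g + g² + g*(1 + g²)))
-93*v(10) = -93/(-7 + 10² + 10³ + 2*10) = -93/(-7 + 100 + 1000 + 20) = -93/1113 = -93*1/1113 = -31/371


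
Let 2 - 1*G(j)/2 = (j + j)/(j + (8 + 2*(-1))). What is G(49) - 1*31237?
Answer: -1718011/55 ≈ -31237.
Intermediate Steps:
G(j) = 4 - 4*j/(6 + j) (G(j) = 4 - 2*(j + j)/(j + (8 + 2*(-1))) = 4 - 2*2*j/(j + (8 - 2)) = 4 - 2*2*j/(j + 6) = 4 - 2*2*j/(6 + j) = 4 - 4*j/(6 + j))
G(49) - 1*31237 = 24/(6 + 49) - 1*31237 = 24/55 - 31237 = -1718011/55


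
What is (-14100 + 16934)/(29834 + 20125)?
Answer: 218/3843 ≈ 0.056727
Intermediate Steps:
(-14100 + 16934)/(29834 + 20125) = 2834/49959 = 2834*(1/49959) = 218/3843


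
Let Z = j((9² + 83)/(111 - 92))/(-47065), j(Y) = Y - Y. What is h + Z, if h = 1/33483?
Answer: 1/33483 ≈ 2.9866e-5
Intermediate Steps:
j(Y) = 0
h = 1/33483 ≈ 2.9866e-5
Z = 0 (Z = 0/(-47065) = 0*(-1/47065) = 0)
h + Z = 1/33483 + 0 = 1/33483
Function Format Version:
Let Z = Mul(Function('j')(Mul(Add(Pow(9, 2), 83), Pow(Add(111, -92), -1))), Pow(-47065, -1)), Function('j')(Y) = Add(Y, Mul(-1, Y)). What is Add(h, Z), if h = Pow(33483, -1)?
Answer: Rational(1, 33483) ≈ 2.9866e-5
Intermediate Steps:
Function('j')(Y) = 0
h = Rational(1, 33483) ≈ 2.9866e-5
Z = 0 (Z = Mul(0, Pow(-47065, -1)) = Mul(0, Rational(-1, 47065)) = 0)
Add(h, Z) = Add(Rational(1, 33483), 0) = Rational(1, 33483)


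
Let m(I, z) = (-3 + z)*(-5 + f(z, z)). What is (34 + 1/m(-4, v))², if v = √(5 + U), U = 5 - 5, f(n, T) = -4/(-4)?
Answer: 149607/128 + 547*√5/128 ≈ 1178.4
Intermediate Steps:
f(n, T) = 1 (f(n, T) = -4*(-¼) = 1)
U = 0
v = √5 (v = √(5 + 0) = √5 ≈ 2.2361)
m(I, z) = 12 - 4*z (m(I, z) = (-3 + z)*(-5 + 1) = (-3 + z)*(-4) = 12 - 4*z)
(34 + 1/m(-4, v))² = (34 + 1/(12 - 4*√5))²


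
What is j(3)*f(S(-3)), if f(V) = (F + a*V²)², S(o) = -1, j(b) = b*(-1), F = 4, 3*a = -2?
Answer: -100/3 ≈ -33.333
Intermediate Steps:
a = -⅔ (a = (⅓)*(-2) = -⅔ ≈ -0.66667)
j(b) = -b
f(V) = (4 - 2*V²/3)²
j(3)*f(S(-3)) = (-1*3)*(4*(-6 + (-1)²)²/9) = -4*(-6 + 1)²/3 = -4*(-5)²/3 = -4*25/3 = -3*100/9 = -100/3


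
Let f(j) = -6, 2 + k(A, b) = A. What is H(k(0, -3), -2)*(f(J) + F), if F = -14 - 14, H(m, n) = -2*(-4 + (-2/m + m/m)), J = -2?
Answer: -136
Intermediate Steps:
k(A, b) = -2 + A
H(m, n) = 6 + 4/m (H(m, n) = -2*(-4 + (-2/m + 1)) = -2*(-4 + (1 - 2/m)) = -2*(-3 - 2/m) = 6 + 4/m)
F = -28
H(k(0, -3), -2)*(f(J) + F) = (6 + 4/(-2 + 0))*(-6 - 28) = (6 + 4/(-2))*(-34) = (6 + 4*(-½))*(-34) = (6 - 2)*(-34) = 4*(-34) = -136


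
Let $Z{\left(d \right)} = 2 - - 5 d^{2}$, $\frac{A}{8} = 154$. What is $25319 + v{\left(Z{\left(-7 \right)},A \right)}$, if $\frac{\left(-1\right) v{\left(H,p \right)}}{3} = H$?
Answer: $24578$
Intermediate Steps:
$A = 1232$ ($A = 8 \cdot 154 = 1232$)
$Z{\left(d \right)} = 2 + 5 d^{2}$
$v{\left(H,p \right)} = - 3 H$
$25319 + v{\left(Z{\left(-7 \right)},A \right)} = 25319 - 3 \left(2 + 5 \left(-7\right)^{2}\right) = 25319 - 3 \left(2 + 5 \cdot 49\right) = 25319 - 3 \left(2 + 245\right) = 25319 - 741 = 24578$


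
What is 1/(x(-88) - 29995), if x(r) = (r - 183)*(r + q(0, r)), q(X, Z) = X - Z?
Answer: -1/29995 ≈ -3.3339e-5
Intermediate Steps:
x(r) = 0 (x(r) = (r - 183)*(r + (0 - r)) = (-183 + r)*(r - r) = (-183 + r)*0 = 0)
1/(x(-88) - 29995) = 1/(0 - 29995) = 1/(-29995) = -1/29995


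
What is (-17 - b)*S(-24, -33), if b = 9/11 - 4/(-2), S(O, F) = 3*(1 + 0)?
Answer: -654/11 ≈ -59.455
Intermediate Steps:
S(O, F) = 3 (S(O, F) = 3*1 = 3)
b = 31/11 (b = 9*(1/11) - 4*(-1/2) = 9/11 + 2 = 31/11 ≈ 2.8182)
(-17 - b)*S(-24, -33) = (-17 - 1*31/11)*3 = (-17 - 31/11)*3 = -218/11*3 = -654/11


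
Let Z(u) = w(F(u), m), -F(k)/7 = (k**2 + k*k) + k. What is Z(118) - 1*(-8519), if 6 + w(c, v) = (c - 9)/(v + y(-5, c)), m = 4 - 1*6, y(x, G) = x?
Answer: 255362/7 ≈ 36480.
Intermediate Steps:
m = -2 (m = 4 - 6 = -2)
F(k) = -14*k**2 - 7*k (F(k) = -7*((k**2 + k*k) + k) = -7*((k**2 + k**2) + k) = -7*(2*k**2 + k) = -7*(k + 2*k**2) = -14*k**2 - 7*k)
w(c, v) = -6 + (-9 + c)/(-5 + v) (w(c, v) = -6 + (c - 9)/(v - 5) = -6 + (-9 + c)/(-5 + v))
Z(u) = -33/7 + u*(1 + 2*u) (Z(u) = (21 - 7*u*(1 + 2*u) - 6*(-2))/(-5 - 2) = (21 - 7*u*(1 + 2*u) + 12)/(-7) = -(33 - 7*u*(1 + 2*u))/7 = -33/7 + u*(1 + 2*u))
Z(118) - 1*(-8519) = (-33/7 + 118 + 2*118**2) - 1*(-8519) = (-33/7 + 118 + 2*13924) + 8519 = (-33/7 + 118 + 27848) + 8519 = 195729/7 + 8519 = 255362/7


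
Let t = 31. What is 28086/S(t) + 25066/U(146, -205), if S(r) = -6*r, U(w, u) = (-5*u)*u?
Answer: -31753941/210125 ≈ -151.12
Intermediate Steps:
U(w, u) = -5*u²
28086/S(t) + 25066/U(146, -205) = 28086/((-6*31)) + 25066/((-5*(-205)²)) = 28086/(-186) + 25066/((-5*42025)) = 28086*(-1/186) + 25066/(-210125) = -151 + 25066*(-1/210125) = -151 - 25066/210125 = -31753941/210125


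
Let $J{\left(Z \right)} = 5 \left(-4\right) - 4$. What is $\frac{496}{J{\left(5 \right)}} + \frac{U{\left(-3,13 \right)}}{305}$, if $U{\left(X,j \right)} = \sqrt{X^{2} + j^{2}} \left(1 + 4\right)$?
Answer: $- \frac{62}{3} + \frac{\sqrt{178}}{61} \approx -20.448$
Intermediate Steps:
$J{\left(Z \right)} = -24$ ($J{\left(Z \right)} = -20 - 4 = -24$)
$U{\left(X,j \right)} = 5 \sqrt{X^{2} + j^{2}}$ ($U{\left(X,j \right)} = \sqrt{X^{2} + j^{2}} \cdot 5 = 5 \sqrt{X^{2} + j^{2}}$)
$\frac{496}{J{\left(5 \right)}} + \frac{U{\left(-3,13 \right)}}{305} = \frac{496}{-24} + \frac{5 \sqrt{\left(-3\right)^{2} + 13^{2}}}{305} = 496 \left(- \frac{1}{24}\right) + 5 \sqrt{9 + 169} \cdot \frac{1}{305} = - \frac{62}{3} + 5 \sqrt{178} \cdot \frac{1}{305} = - \frac{62}{3} + \frac{\sqrt{178}}{61}$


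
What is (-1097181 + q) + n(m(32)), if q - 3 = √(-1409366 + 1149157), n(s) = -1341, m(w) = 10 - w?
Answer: -1098519 + I*√260209 ≈ -1.0985e+6 + 510.11*I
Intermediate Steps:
q = 3 + I*√260209 (q = 3 + √(-1409366 + 1149157) = 3 + √(-260209) = 3 + I*√260209 ≈ 3.0 + 510.11*I)
(-1097181 + q) + n(m(32)) = (-1097181 + (3 + I*√260209)) - 1341 = (-1097178 + I*√260209) - 1341 = -1098519 + I*√260209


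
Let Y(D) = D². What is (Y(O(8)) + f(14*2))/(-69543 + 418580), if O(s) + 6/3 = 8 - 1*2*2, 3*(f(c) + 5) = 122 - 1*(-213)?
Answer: 332/1047111 ≈ 0.00031706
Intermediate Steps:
f(c) = 320/3 (f(c) = -5 + (122 - 1*(-213))/3 = -5 + (122 + 213)/3 = -5 + (⅓)*335 = -5 + 335/3 = 320/3)
O(s) = 2 (O(s) = -2 + (8 - 1*2*2) = -2 + (8 - 2*2) = -2 + (8 - 4) = -2 + 4 = 2)
(Y(O(8)) + f(14*2))/(-69543 + 418580) = (2² + 320/3)/(-69543 + 418580) = (4 + 320/3)/349037 = (332/3)*(1/349037) = 332/1047111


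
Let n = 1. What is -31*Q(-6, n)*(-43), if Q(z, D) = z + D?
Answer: -6665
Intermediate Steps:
Q(z, D) = D + z
-31*Q(-6, n)*(-43) = -31*(1 - 6)*(-43) = -31*(-5)*(-43) = 155*(-43) = -6665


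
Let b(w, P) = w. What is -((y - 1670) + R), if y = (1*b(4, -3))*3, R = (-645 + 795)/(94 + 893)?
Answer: 545432/329 ≈ 1657.8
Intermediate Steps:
R = 50/329 (R = 150/987 = 150*(1/987) = 50/329 ≈ 0.15198)
y = 12 (y = (1*4)*3 = 4*3 = 12)
-((y - 1670) + R) = -((12 - 1670) + 50/329) = -(-1658 + 50/329) = -1*(-545432/329) = 545432/329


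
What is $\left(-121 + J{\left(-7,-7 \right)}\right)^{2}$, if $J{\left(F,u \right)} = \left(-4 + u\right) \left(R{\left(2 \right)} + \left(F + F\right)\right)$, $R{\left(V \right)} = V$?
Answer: $121$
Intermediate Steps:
$J{\left(F,u \right)} = \left(-4 + u\right) \left(2 + 2 F\right)$ ($J{\left(F,u \right)} = \left(-4 + u\right) \left(2 + \left(F + F\right)\right) = \left(-4 + u\right) \left(2 + 2 F\right)$)
$\left(-121 + J{\left(-7,-7 \right)}\right)^{2} = \left(-121 + \left(-8 - -56 + 2 \left(-7\right) + 2 \left(-7\right) \left(-7\right)\right)\right)^{2} = \left(-121 + \left(-8 + 56 - 14 + 98\right)\right)^{2} = \left(-121 + 132\right)^{2} = 11^{2} = 121$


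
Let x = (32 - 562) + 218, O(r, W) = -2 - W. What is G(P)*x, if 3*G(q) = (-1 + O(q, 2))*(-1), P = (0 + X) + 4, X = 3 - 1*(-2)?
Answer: -520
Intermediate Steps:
X = 5 (X = 3 + 2 = 5)
P = 9 (P = (0 + 5) + 4 = 5 + 4 = 9)
x = -312 (x = -530 + 218 = -312)
G(q) = 5/3 (G(q) = ((-1 + (-2 - 1*2))*(-1))/3 = ((-1 + (-2 - 2))*(-1))/3 = ((-1 - 4)*(-1))/3 = (-5*(-1))/3 = (⅓)*5 = 5/3)
G(P)*x = (5/3)*(-312) = -520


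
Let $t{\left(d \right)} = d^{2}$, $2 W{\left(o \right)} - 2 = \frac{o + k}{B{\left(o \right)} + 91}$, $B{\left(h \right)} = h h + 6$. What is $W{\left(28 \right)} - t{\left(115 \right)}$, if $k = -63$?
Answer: $- \frac{23300723}{1762} \approx -13224.0$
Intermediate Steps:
$B{\left(h \right)} = 6 + h^{2}$ ($B{\left(h \right)} = h^{2} + 6 = 6 + h^{2}$)
$W{\left(o \right)} = 1 + \frac{-63 + o}{2 \left(97 + o^{2}\right)}$ ($W{\left(o \right)} = 1 + \frac{\left(o - 63\right) \frac{1}{\left(6 + o^{2}\right) + 91}}{2} = 1 + \frac{\left(-63 + o\right) \frac{1}{97 + o^{2}}}{2} = 1 + \frac{\frac{1}{97 + o^{2}} \left(-63 + o\right)}{2} = 1 + \frac{-63 + o}{2 \left(97 + o^{2}\right)}$)
$W{\left(28 \right)} - t{\left(115 \right)} = \frac{131 + 28 + 2 \cdot 28^{2}}{2 \left(97 + 28^{2}\right)} - 115^{2} = \frac{131 + 28 + 2 \cdot 784}{2 \left(97 + 784\right)} - 13225 = \frac{131 + 28 + 1568}{2 \cdot 881} - 13225 = \frac{1}{2} \cdot \frac{1}{881} \cdot 1727 - 13225 = \frac{1727}{1762} - 13225 = - \frac{23300723}{1762}$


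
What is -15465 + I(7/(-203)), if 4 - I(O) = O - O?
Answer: -15461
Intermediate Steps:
I(O) = 4 (I(O) = 4 - (O - O) = 4 - 1*0 = 4 + 0 = 4)
-15465 + I(7/(-203)) = -15465 + 4 = -15461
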